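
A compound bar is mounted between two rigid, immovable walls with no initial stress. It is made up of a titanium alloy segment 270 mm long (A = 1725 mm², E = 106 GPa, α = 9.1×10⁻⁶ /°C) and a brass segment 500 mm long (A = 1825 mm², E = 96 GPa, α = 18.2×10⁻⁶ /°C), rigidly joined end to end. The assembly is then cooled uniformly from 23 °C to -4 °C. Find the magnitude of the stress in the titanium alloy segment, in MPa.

With the walls removed the bar would change length by δ_free = Σ αᵢΔT Lᵢ = 9.1×10⁻⁶×27×270 + 18.2×10⁻⁶×27×500 = 0.312 mm.
The walls prevent any net length change, so an axial force P (same in every segment) develops. Compatibility: P · Σ Lᵢ/(AᵢEᵢ) = δ_free.
The series flexibility is Σ Lᵢ/(AᵢEᵢ) = 270/(1725×106×10³) + 500/(1825×96×10³) = 4.331×10⁻⁶ mm/N.
P = 0.312 / 4.331×10⁻⁶ = 72060 N = 72.06 kN, tensile.
σ_{titanium alloy} = P / A = 72060 / 1725 = 41.77 MPa.

σ ≈ 41.8 MPa (tensile)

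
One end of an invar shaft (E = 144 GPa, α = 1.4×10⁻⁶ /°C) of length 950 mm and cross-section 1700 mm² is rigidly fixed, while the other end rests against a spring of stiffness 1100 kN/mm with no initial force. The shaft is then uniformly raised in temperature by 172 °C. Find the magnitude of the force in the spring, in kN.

Free thermal expansion: δ_free = αΔT L = 1.4×10⁻⁶ × 172 × 950 = 0.2288 mm.
Let P be the compressive force at the spring. The shaft shortens elastically by PL/(AE) and the spring compresses by P/k; together these equal δ_free.
P [ L/(AE) + 1/k ] = δ_free → P [ 950/(1700×144×10³) + 1/(1100×10³) ] = 0.2288.
P = 0.2288 / 4.79×10⁻⁶ = 47760 N.

P ≈ 47.8 kN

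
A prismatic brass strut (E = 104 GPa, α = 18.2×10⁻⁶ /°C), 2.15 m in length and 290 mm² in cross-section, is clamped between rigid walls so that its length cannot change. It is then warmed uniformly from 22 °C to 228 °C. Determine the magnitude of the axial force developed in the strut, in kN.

The ends cannot move, so σ = EαΔT = 104×10³ × 18.2×10⁻⁶ × 206 = 389.9 MPa.
Then P = σA = 389.9 × 290 mm² = 113.1 kN, compressive.

P ≈ 113 kN (compressive)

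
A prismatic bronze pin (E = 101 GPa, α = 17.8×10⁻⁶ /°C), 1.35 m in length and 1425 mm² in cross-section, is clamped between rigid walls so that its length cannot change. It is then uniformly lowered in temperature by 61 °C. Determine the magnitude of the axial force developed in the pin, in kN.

P ≈ 156 kN (tensile)

The ends cannot move, so σ = EαΔT = 101×10³ × 17.8×10⁻⁶ × 61 = 109.7 MPa.
Axial force P = σA = 109.7 × 1425 = 156300 N = 156.3 kN, tensile.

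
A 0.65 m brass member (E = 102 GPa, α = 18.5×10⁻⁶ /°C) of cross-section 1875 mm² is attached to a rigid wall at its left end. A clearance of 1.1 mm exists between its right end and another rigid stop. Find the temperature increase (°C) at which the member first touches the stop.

ΔT ≈ 91.5 °C

Contact occurs when the free expansion equals the gap: αΔT L = 1.1 mm.
ΔT = 1.1 / (18.5×10⁻⁶ × 650) = 91.48 °C.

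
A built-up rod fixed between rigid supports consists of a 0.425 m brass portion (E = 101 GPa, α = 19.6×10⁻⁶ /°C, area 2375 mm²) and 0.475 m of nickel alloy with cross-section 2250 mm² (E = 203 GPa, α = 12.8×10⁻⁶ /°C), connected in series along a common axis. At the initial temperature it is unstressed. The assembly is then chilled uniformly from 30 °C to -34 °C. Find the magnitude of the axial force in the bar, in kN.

P ≈ 328 kN (tensile)

If the supports were absent, the total length change would be Σ αᵢΔT Lᵢ = 19.6×10⁻⁶×64×425 + 12.8×10⁻⁶×64×475 = 0.9222 mm.
The rigid supports impose zero overall length change; the single axial force P common to all segments must satisfy P Σ Lᵢ/(AᵢEᵢ) = δ_free.
Σ Lᵢ/(AᵢEᵢ) = 425/(2375×101×10³) + 475/(2250×203×10³) = 2.812×10⁻⁶ mm/N.
P = 0.9222 / 2.812×10⁻⁶ = 328000 N = 328 kN, tensile.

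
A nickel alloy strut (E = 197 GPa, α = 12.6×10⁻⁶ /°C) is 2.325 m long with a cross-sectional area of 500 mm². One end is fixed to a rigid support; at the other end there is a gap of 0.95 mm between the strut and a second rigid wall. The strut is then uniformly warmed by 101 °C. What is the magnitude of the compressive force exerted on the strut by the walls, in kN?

P ≈ 85.1 kN

If the wall were absent the strut would grow by αΔT L = 12.6×10⁻⁶ × 101 × 2325 = 2.959 mm.
The gap closes (δ_free > 0.95 mm) and the wall then resists a further 2.959 − 0.95 = 2.009 mm of expansion.
That suppressed elongation corresponds to σ = E·Δ/L = 197×10³ × 2.009/2325 = 170.2 MPa.
Force on the wall = σA = 170.2 × 500 mm² = 85.1 kN.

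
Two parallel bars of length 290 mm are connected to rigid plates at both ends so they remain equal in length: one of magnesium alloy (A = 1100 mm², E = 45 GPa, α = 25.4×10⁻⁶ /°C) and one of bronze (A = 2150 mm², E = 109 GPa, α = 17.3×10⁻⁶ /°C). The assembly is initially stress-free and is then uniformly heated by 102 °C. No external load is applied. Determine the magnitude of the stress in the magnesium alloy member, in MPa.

Equilibrium of a rigid end plate with no external load gives equal and opposite internal forces ±P in the two members. Since α_{magnesium alloy} > α_{bronze}, heating drives the magnesium alloy into compression and the bronze into tension.
Compatibility of the two members (thermal + elastic change equal): (α₁ − α₂)ΔT = P·[1/(A₁E₁) + 1/(A₂E₂)].
|α₁ − α₂|·ΔT = 8.1×10⁻⁶ × 102 = 0.0008262.
1/(A₁E₁) + 1/(A₂E₂) = 1/(1100×45×10³) + 1/(2150×109×10³) = 2.447×10⁻⁸ N⁻¹.
So P = 0.0008262 / 2.447×10⁻⁸ = 33.76 kN.
σ_{magnesium alloy} = P/A₁ = 33760/1100 = 30.7 MPa, compressive.

σ ≈ 30.7 MPa (compressive)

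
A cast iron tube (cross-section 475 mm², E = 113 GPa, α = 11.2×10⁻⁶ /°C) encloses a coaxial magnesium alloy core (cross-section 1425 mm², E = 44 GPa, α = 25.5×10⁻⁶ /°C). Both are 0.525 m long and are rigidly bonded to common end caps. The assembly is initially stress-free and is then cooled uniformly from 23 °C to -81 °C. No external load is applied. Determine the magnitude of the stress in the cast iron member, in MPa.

Both members must finish at the same length. With the larger α, the magnesium alloy tends to over-contract; the plates restrain it, putting the magnesium alloy in tension and the cast iron in compression. With no external load the two internal forces are equal and opposite, magnitude P.
Equating the net (thermal + elastic) strains gives |α₁ − α₂|·ΔT = P·[1/(A₁E₁) + 1/(A₂E₂)].
|α₁ − α₂|·ΔT = 14.3×10⁻⁶ × 104 = 0.001487.
1/(A₁E₁) + 1/(A₂E₂) = 1/(475×113×10³) + 1/(1425×44×10³) = 3.458×10⁻⁸ N⁻¹.
P = 0.001487 / 3.458×10⁻⁸ = 43010 N = 43.01 kN.
σ_{cast iron} = P/A₁ = 43010/475 = 90.54 MPa, compressive.

σ ≈ 90.5 MPa (compressive)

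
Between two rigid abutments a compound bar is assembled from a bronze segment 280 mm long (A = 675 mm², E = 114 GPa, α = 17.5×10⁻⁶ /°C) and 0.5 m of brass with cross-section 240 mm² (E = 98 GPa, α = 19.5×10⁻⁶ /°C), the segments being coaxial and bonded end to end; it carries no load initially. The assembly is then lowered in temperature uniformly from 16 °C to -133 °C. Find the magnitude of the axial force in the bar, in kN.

If the supports were absent, the total length change would be Σ αᵢΔT Lᵢ = 17.5×10⁻⁶×149×280 + 19.5×10⁻⁶×149×500 = 2.183 mm.
The walls prevent any net length change, so an axial force P (same in every segment) develops. Compatibility: P · Σ Lᵢ/(AᵢEᵢ) = δ_free.
The series flexibility is Σ Lᵢ/(AᵢEᵢ) = 280/(675×114×10³) + 500/(240×98×10³) = 2.49×10⁻⁵ mm/N.
So P = 2.183 / 2.49×10⁻⁵ = 87.67 kN, tensile.

P ≈ 87.7 kN (tensile)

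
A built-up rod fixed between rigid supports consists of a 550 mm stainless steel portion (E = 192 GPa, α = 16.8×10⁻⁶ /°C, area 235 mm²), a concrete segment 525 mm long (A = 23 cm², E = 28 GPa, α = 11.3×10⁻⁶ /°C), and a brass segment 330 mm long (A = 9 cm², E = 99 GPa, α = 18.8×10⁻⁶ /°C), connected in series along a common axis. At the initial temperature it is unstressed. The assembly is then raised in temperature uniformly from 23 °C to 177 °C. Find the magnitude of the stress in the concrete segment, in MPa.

σ ≈ 59.5 MPa (compressive)

If the supports were absent, the total length change would be Σ αᵢΔT Lᵢ = 16.8×10⁻⁶×154×550 + 11.3×10⁻⁶×154×525 + 18.8×10⁻⁶×154×330 = 3.292 mm.
Since the ends are fixed, an axial force P builds up, equal in every segment, with P · Σ Lᵢ/(AᵢEᵢ) = δ_free.
Σ Lᵢ/(AᵢEᵢ) = 550/(235×192×10³) + 525/(2300×28×10³) + 330/(900×99×10³) = 2.405×10⁻⁵ mm/N.
So P = 3.292 / 2.405×10⁻⁵ = 136.9 kN, compressive.
σ_{concrete} = P / A = 136900 / 2300 = 59.52 MPa.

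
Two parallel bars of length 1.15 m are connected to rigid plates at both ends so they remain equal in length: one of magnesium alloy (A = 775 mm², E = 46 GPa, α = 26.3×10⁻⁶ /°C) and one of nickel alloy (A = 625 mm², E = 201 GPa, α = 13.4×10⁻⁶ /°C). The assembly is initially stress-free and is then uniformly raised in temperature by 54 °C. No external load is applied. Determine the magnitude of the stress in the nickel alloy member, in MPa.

σ ≈ 31 MPa (tensile)

The magnesium alloy has the larger α, so on heating it would change length more than the nickel alloy if both were free. The rigid plates force a common final length, so the magnesium alloy is put into compression and the nickel alloy into tension, with equal and opposite forces P (no external load).
Compatibility of the two members (thermal + elastic change equal): (α₁ − α₂)ΔT = P·[1/(A₁E₁) + 1/(A₂E₂)].
|α₁ − α₂|·ΔT = 12.9×10⁻⁶ × 54 = 0.0006966.
1/(A₁E₁) + 1/(A₂E₂) = 1/(775×46×10³) + 1/(625×201×10³) = 3.601×10⁻⁸ N⁻¹.
So P = 0.0006966 / 3.601×10⁻⁸ = 19.34 kN.
σ_{nickel alloy} = P/A₂ = 19340/625 = 30.95 MPa, tensile.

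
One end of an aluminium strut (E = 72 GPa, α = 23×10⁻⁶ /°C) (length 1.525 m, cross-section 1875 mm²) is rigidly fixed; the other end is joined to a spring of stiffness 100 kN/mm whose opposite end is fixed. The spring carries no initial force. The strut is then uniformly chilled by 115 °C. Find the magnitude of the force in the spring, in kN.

P ≈ 189 kN

Free thermal contraction: δ_free = αΔT L = 23×10⁻⁶ × 115 × 1525 = 4.034 mm.
Let P be the tensile force in the spring. The strut extends elastically by PL/(AE) and the spring stretches by P/k; together these equal δ_free.
P [ L/(AE) + 1/k ] = δ_free → P [ 1525/(1875×72×10³) + 1/(100×10³) ] = 4.034.
P = 4.034 / 2.13×10⁻⁵ = 189400 N.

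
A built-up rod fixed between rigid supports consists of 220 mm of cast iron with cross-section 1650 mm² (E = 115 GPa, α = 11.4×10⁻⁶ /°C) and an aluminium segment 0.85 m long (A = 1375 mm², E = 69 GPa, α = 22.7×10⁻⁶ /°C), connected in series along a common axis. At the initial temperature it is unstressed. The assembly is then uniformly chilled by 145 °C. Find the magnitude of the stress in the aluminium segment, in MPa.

Free thermal contraction of the whole bar: Σ αᵢΔT Lᵢ = 11.4×10⁻⁶×145×220 + 22.7×10⁻⁶×145×850 = 3.161 mm.
The rigid supports impose zero overall length change; the single axial force P common to all segments must satisfy P Σ Lᵢ/(AᵢEᵢ) = δ_free.
Σ Lᵢ/(AᵢEᵢ) = 220/(1650×115×10³) + 850/(1375×69×10³) = 1.012×10⁻⁵ mm/N.
P = 3.161 / 1.012×10⁻⁵ = 312400 N = 312.4 kN, tensile.
σ_{aluminium} = P / A = 312400 / 1375 = 227.2 MPa.

σ ≈ 227 MPa (tensile)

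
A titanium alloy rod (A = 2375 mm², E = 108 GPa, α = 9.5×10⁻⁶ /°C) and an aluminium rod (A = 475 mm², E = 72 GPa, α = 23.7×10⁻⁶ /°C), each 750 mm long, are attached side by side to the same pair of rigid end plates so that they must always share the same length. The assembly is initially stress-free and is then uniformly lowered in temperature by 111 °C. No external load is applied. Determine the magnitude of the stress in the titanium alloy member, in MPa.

σ ≈ 20 MPa (compressive)

Equilibrium of a rigid end plate with no external load gives equal and opposite internal forces ±P in the two members. Since α_{aluminium} > α_{titanium alloy}, cooling drives the aluminium into tension and the titanium alloy into compression.
Setting the final lengths equal and cancelling L: (α₁ − α₂)ΔT = P/(A₁E₁) + P/(A₂E₂).
|α₁ − α₂|·ΔT = 14.2×10⁻⁶ × 111 = 0.001576.
1/(A₁E₁) + 1/(A₂E₂) = 1/(2375×108×10³) + 1/(475×72×10³) = 3.314×10⁻⁸ N⁻¹.
P = 0.001576 / 3.314×10⁻⁸ = 47560 N = 47.56 kN.
σ_{titanium alloy} = P/A₁ = 47560/2375 = 20.03 MPa, compressive.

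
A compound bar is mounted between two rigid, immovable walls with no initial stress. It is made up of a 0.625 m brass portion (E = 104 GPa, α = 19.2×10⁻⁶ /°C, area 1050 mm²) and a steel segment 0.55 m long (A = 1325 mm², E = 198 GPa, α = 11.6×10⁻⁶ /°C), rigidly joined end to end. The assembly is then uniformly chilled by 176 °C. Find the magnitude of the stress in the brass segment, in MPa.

Free thermal contraction of the whole bar: Σ αᵢΔT Lᵢ = 19.2×10⁻⁶×176×625 + 11.6×10⁻⁶×176×550 = 3.235 mm.
Since the ends are fixed, an axial force P builds up, equal in every segment, with P · Σ Lᵢ/(AᵢEᵢ) = δ_free.
Σ Lᵢ/(AᵢEᵢ) = 625/(1050×104×10³) + 550/(1325×198×10³) = 7.82×10⁻⁶ mm/N.
So P = 3.235 / 7.82×10⁻⁶ = 413.7 kN, tensile.
σ_{brass} = P / A = 413700 / 1050 = 394 MPa.

σ ≈ 394 MPa (tensile)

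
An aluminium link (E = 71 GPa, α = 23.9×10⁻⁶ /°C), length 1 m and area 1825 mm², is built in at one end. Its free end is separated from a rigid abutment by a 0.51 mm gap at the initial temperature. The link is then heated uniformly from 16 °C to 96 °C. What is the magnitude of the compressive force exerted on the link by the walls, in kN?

Unrestrained expansion: δ_free = αΔT L = 23.9×10⁻⁶ × 80 × 1000 = 1.912 mm.
This exceeds the 0.51 mm gap, so the wall pushes back. The portion of expansion that must be recovered elastically is δ_free − gap = 1.912 − 0.51 = 1.402 mm.
That suppressed elongation corresponds to σ = E·Δ/L = 71×10³ × 1.402/1000 = 99.54 MPa.
P = σA = 99.54 × 1825 = 181.7 kN.

P ≈ 182 kN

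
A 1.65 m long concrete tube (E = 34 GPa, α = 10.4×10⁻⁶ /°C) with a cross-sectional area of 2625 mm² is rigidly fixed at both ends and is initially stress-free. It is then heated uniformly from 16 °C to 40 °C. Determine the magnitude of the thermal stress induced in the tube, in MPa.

With length fixed, the mechanical strain must cancel the thermal strain αΔT = 10.4×10⁻⁶ × 24 = 249.6×10⁻⁶.
Hence σ = E·αΔT = 34×10³ × 249.6×10⁻⁶ = 8.486 MPa, compressive.

σ ≈ 8.49 MPa (compressive)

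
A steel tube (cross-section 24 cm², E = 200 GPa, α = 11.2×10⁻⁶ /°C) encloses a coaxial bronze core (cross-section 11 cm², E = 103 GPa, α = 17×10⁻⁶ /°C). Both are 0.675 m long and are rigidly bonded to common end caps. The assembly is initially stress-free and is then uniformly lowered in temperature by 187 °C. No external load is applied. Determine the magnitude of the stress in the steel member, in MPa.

σ ≈ 41.4 MPa (compressive)

Equilibrium of a rigid end plate with no external load gives equal and opposite internal forces ±P in the two members. Since α_{bronze} > α_{steel}, cooling drives the bronze into tension and the steel into compression.
Setting the final lengths equal and cancelling L: (α₁ − α₂)ΔT = P/(A₁E₁) + P/(A₂E₂).
|α₁ − α₂|·ΔT = 5.8×10⁻⁶ × 187 = 0.001085.
1/(A₁E₁) + 1/(A₂E₂) = 1/(2400×200×10³) + 1/(1100×103×10³) = 1.091×10⁻⁸ N⁻¹.
So P = 0.001085 / 1.091×10⁻⁸ = 99.42 kN.
σ_{steel} = P/A₁ = 99420/2400 = 41.42 MPa, compressive.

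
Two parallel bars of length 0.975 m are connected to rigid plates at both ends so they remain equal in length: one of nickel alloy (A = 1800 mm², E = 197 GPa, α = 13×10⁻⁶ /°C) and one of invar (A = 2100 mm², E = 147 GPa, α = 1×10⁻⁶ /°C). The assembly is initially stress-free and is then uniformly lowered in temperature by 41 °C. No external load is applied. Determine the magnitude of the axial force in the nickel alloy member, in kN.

Both members must finish at the same length. With the larger α, the nickel alloy tends to over-contract; the plates restrain it, putting the nickel alloy in tension and the invar in compression. With no external load the two internal forces are equal and opposite, magnitude P.
Compatibility of the two members (thermal + elastic change equal): (α₁ − α₂)ΔT = P·[1/(A₁E₁) + 1/(A₂E₂)].
|α₁ − α₂|·ΔT = 12×10⁻⁶ × 41 = 0.000492.
1/(A₁E₁) + 1/(A₂E₂) = 1/(1800×197×10³) + 1/(2100×147×10³) = 6.059×10⁻⁹ N⁻¹.
So P = 0.000492 / 6.059×10⁻⁹ = 81.2 kN.

P ≈ 81.2 kN (tensile in the nickel alloy)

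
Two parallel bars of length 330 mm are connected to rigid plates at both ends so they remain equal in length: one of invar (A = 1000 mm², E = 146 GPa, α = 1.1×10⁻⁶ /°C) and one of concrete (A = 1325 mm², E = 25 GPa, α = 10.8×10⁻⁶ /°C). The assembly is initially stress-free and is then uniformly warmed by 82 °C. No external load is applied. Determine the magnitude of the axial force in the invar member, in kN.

The concrete has the larger α, so on heating it would change length more than the invar if both were free. The rigid plates force a common final length, so the concrete is put into compression and the invar into tension, with equal and opposite forces P (no external load).
Setting the final lengths equal and cancelling L: (α₁ − α₂)ΔT = P/(A₁E₁) + P/(A₂E₂).
|α₁ − α₂|·ΔT = 9.7×10⁻⁶ × 82 = 0.0007954.
1/(A₁E₁) + 1/(A₂E₂) = 1/(1000×146×10³) + 1/(1325×25×10³) = 3.704×10⁻⁸ N⁻¹.
P = 0.0007954 / 3.704×10⁻⁸ = 21480 N = 21.48 kN.

P ≈ 21.5 kN (tensile in the invar)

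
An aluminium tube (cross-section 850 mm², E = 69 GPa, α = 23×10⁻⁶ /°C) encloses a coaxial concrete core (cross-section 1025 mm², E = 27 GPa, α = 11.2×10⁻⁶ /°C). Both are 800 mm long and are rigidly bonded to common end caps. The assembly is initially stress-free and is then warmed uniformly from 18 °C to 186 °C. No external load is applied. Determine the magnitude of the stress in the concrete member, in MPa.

σ ≈ 36.4 MPa (tensile)

Equilibrium of a rigid end plate with no external load gives equal and opposite internal forces ±P in the two members. Since α_{aluminium} > α_{concrete}, heating drives the aluminium into compression and the concrete into tension.
Compatibility of the two members (thermal + elastic change equal): (α₁ − α₂)ΔT = P·[1/(A₁E₁) + 1/(A₂E₂)].
|α₁ − α₂|·ΔT = 11.8×10⁻⁶ × 168 = 0.001982.
1/(A₁E₁) + 1/(A₂E₂) = 1/(850×69×10³) + 1/(1025×27×10³) = 5.318×10⁻⁸ N⁻¹.
So P = 0.001982 / 5.318×10⁻⁸ = 37.27 kN.
σ_{concrete} = P/A₂ = 37270/1025 = 36.37 MPa, tensile.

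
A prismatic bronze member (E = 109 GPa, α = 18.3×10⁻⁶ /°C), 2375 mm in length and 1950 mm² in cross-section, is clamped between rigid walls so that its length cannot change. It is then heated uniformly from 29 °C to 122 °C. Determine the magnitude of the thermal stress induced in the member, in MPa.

Because both ends are immovable the net strain is zero, and the suppressed thermal strain is αΔT = 18.3×10⁻⁶ × 93 = 1701.9×10⁻⁶.
σ = EαΔT = 109×10³ × 18.3×10⁻⁶ × 93 = 185.5 MPa (compressive; the member is trying to expand).

σ ≈ 186 MPa (compressive)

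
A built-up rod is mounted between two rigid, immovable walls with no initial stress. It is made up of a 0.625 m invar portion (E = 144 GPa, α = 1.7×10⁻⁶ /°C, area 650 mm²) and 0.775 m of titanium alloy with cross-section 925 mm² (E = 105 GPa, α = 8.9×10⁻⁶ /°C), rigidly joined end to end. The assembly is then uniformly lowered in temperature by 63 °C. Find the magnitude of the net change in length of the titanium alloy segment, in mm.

|ΔL| ≈ 0.162 mm

Free thermal contraction of the whole bar: Σ αᵢΔT Lᵢ = 1.7×10⁻⁶×63×625 + 8.9×10⁻⁶×63×775 = 0.5015 mm.
The walls prevent any net length change, so an axial force P (same in every segment) develops. Compatibility: P · Σ Lᵢ/(AᵢEᵢ) = δ_free.
Σ Lᵢ/(AᵢEᵢ) = 625/(650×144×10³) + 775/(925×105×10³) = 1.466×10⁻⁵ mm/N.
Hence P = δ_free / Σ(L/AE) = 0.5015/1.466×10⁻⁵ = 34.21 kN (tensile).
For the titanium alloy segment, free thermal change = 8.9×10⁻⁶×63×775 = 0.4345 mm and elastic change from P = 34210×775/(925×105×10³) = 0.273 mm; these oppose, so the net change is 0.162 mm (segment shortens).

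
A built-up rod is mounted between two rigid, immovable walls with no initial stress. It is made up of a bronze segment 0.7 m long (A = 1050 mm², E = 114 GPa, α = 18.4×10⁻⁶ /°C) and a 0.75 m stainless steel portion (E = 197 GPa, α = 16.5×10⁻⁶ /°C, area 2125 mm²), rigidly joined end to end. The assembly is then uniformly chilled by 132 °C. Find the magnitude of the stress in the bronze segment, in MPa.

σ ≈ 416 MPa (tensile)

If the supports were absent, the total length change would be Σ αᵢΔT Lᵢ = 18.4×10⁻⁶×132×700 + 16.5×10⁻⁶×132×750 = 3.334 mm.
Since the ends are fixed, an axial force P builds up, equal in every segment, with P · Σ Lᵢ/(AᵢEᵢ) = δ_free.
The series flexibility is Σ Lᵢ/(AᵢEᵢ) = 700/(1050×114×10³) + 750/(2125×197×10³) = 7.64×10⁻⁶ mm/N.
Hence P = δ_free / Σ(L/AE) = 3.334/7.64×10⁻⁶ = 436.4 kN (tensile).
σ_{bronze} = P / A = 436400 / 1050 = 415.6 MPa.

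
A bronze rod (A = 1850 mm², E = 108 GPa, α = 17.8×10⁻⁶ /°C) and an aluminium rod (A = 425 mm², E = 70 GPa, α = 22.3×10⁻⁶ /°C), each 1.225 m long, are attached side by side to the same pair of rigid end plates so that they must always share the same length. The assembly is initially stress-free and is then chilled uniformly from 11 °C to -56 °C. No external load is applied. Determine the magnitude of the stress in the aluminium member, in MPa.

σ ≈ 18.4 MPa (tensile)

Equilibrium of a rigid end plate with no external load gives equal and opposite internal forces ±P in the two members. Since α_{aluminium} > α_{bronze}, cooling drives the aluminium into tension and the bronze into compression.
Setting the final lengths equal and cancelling L: (α₁ − α₂)ΔT = P/(A₁E₁) + P/(A₂E₂).
|α₁ − α₂|·ΔT = 4.5×10⁻⁶ × 67 = 0.0003015.
1/(A₁E₁) + 1/(A₂E₂) = 1/(1850×108×10³) + 1/(425×70×10³) = 3.862×10⁻⁸ N⁻¹.
P = 0.0003015 / 3.862×10⁻⁸ = 7807 N = 7.807 kN.
σ_{aluminium} = P/A₂ = 7807/425 = 18.37 MPa, tensile.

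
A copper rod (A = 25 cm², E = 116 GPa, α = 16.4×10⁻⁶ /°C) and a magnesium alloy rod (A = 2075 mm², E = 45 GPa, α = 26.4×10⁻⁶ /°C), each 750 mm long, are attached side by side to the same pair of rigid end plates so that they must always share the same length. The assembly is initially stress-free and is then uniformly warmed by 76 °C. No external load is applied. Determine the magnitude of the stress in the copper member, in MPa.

Equilibrium of a rigid end plate with no external load gives equal and opposite internal forces ±P in the two members. Since α_{magnesium alloy} > α_{copper}, heating drives the magnesium alloy into compression and the copper into tension.
Equating the net (thermal + elastic) strains gives |α₁ − α₂|·ΔT = P·[1/(A₁E₁) + 1/(A₂E₂)].
|α₁ − α₂|·ΔT = 10×10⁻⁶ × 76 = 0.00076.
1/(A₁E₁) + 1/(A₂E₂) = 1/(2500×116×10³) + 1/(2075×45×10³) = 1.416×10⁻⁸ N⁻¹.
So P = 0.00076 / 1.416×10⁻⁸ = 53.68 kN.
σ_{copper} = P/A₁ = 53680/2500 = 21.47 MPa, tensile.

σ ≈ 21.5 MPa (tensile)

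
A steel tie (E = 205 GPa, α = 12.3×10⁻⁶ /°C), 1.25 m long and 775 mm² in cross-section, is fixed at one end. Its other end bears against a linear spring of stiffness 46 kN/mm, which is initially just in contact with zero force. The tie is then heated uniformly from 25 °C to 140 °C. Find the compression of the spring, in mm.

If the spring were absent the tie would lengthen by αΔT L = 12.3×10⁻⁶ × 115 × 1250 = 1.768 mm.
With a force P in the spring, the elastic change of the tie is PL/(AE) and that of the spring is P/k; compatibility requires their sum to equal δ_free.
So P = δ_free / [L/(AE) + 1/k] = 1.768 / [ 1250/(775×205×10³) + 1/(46×10³) ].
P = 1.768 / 2.961×10⁻⁵ = 59720 N.
Spring compression = P/k = 59720/(46×10³) = 1.298 mm.

δ ≈ 1.3 mm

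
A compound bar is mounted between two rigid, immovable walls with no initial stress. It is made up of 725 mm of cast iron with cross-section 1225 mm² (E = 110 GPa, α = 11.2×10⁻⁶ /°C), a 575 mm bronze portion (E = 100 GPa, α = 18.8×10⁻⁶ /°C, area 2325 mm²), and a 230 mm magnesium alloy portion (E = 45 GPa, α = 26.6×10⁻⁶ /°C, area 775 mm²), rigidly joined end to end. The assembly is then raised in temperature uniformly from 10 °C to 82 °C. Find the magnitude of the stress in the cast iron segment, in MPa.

With the walls removed the bar would change length by δ_free = Σ αᵢΔT Lᵢ = 11.2×10⁻⁶×72×725 + 18.8×10⁻⁶×72×575 + 26.6×10⁻⁶×72×230 = 1.803 mm.
The walls prevent any net length change, so an axial force P (same in every segment) develops. Compatibility: P · Σ Lᵢ/(AᵢEᵢ) = δ_free.
The series flexibility is Σ Lᵢ/(AᵢEᵢ) = 725/(1225×110×10³) + 575/(2325×100×10³) + 230/(775×45×10³) = 1.445×10⁻⁵ mm/N.
P = 1.803 / 1.445×10⁻⁵ = 124800 N = 124.8 kN, compressive.
σ_{cast iron} = P / A = 124800 / 1225 = 101.9 MPa.

σ ≈ 102 MPa (compressive)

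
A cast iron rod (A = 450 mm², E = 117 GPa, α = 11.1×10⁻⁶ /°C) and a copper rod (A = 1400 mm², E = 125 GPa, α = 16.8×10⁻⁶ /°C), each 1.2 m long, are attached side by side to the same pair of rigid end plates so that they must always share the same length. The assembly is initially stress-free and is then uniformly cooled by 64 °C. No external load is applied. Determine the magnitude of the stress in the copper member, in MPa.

σ ≈ 10.5 MPa (tensile)

Equilibrium of a rigid end plate with no external load gives equal and opposite internal forces ±P in the two members. Since α_{copper} > α_{cast iron}, cooling drives the copper into tension and the cast iron into compression.
Setting the final lengths equal and cancelling L: (α₁ − α₂)ΔT = P/(A₁E₁) + P/(A₂E₂).
|α₁ − α₂|·ΔT = 5.7×10⁻⁶ × 64 = 0.0003648.
1/(A₁E₁) + 1/(A₂E₂) = 1/(450×117×10³) + 1/(1400×125×10³) = 2.471×10⁻⁸ N⁻¹.
So P = 0.0003648 / 2.471×10⁻⁸ = 14.76 kN.
σ_{copper} = P/A₂ = 14760/1400 = 10.55 MPa, tensile.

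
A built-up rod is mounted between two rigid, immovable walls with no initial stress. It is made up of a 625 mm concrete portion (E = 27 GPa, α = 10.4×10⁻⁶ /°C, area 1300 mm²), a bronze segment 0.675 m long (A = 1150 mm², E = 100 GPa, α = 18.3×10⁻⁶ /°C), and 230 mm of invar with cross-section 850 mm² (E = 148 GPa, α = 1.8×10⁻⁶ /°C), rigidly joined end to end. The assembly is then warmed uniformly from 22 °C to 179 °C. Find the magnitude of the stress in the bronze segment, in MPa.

If the supports were absent, the total length change would be Σ αᵢΔT Lᵢ = 10.4×10⁻⁶×157×625 + 18.3×10⁻⁶×157×675 + 1.8×10⁻⁶×157×230 = 3.025 mm.
The rigid supports impose zero overall length change; the single axial force P common to all segments must satisfy P Σ Lᵢ/(AᵢEᵢ) = δ_free.
The series flexibility is Σ Lᵢ/(AᵢEᵢ) = 625/(1300×27×10³) + 675/(1150×100×10³) + 230/(850×148×10³) = 2.55×10⁻⁵ mm/N.
So P = 3.025 / 2.55×10⁻⁵ = 118.6 kN, compressive.
σ_{bronze} = P / A = 118600 / 1150 = 103.1 MPa.

σ ≈ 103 MPa (compressive)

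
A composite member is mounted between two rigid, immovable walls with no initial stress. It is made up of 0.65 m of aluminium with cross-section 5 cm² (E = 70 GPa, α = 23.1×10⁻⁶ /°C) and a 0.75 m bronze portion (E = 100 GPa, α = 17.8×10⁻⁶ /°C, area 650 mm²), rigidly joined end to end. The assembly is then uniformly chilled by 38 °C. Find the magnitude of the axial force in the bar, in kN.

With the walls removed the bar would change length by δ_free = Σ αᵢΔT Lᵢ = 23.1×10⁻⁶×38×650 + 17.8×10⁻⁶×38×750 = 1.078 mm.
The rigid supports impose zero overall length change; the single axial force P common to all segments must satisfy P Σ Lᵢ/(AᵢEᵢ) = δ_free.
Σ Lᵢ/(AᵢEᵢ) = 650/(500×70×10³) + 750/(650×100×10³) = 3.011×10⁻⁵ mm/N.
P = 1.078 / 3.011×10⁻⁵ = 35800 N = 35.8 kN, tensile.

P ≈ 35.8 kN (tensile)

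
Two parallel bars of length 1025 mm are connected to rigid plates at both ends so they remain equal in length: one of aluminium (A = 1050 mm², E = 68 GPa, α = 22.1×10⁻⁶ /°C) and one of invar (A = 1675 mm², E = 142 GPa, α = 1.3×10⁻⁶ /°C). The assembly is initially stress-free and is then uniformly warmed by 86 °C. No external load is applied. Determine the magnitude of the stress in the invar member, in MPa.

σ ≈ 58.6 MPa (tensile)

Both members must finish at the same length. With the larger α, the aluminium tends to over-expand; the plates restrain it, putting the aluminium in compression and the invar in tension. With no external load the two internal forces are equal and opposite, magnitude P.
Setting the final lengths equal and cancelling L: (α₁ − α₂)ΔT = P/(A₁E₁) + P/(A₂E₂).
|α₁ − α₂|·ΔT = 20.8×10⁻⁶ × 86 = 0.001789.
1/(A₁E₁) + 1/(A₂E₂) = 1/(1050×68×10³) + 1/(1675×142×10³) = 1.821×10⁻⁸ N⁻¹.
P = 0.001789 / 1.821×10⁻⁸ = 98230 N = 98.23 kN.
σ_{invar} = P/A₂ = 98230/1675 = 58.65 MPa, tensile.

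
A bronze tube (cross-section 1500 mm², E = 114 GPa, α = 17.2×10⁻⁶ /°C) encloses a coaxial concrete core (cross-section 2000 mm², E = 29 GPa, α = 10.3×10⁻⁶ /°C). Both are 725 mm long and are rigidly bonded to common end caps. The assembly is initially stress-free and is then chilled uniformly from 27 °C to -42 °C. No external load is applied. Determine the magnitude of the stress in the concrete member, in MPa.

Both members must finish at the same length. With the larger α, the bronze tends to over-contract; the plates restrain it, putting the bronze in tension and the concrete in compression. With no external load the two internal forces are equal and opposite, magnitude P.
Setting the final lengths equal and cancelling L: (α₁ − α₂)ΔT = P/(A₁E₁) + P/(A₂E₂).
|α₁ − α₂|·ΔT = 6.9×10⁻⁶ × 69 = 0.0004761.
1/(A₁E₁) + 1/(A₂E₂) = 1/(1500×114×10³) + 1/(2000×29×10³) = 2.309×10⁻⁸ N⁻¹.
P = 0.0004761 / 2.309×10⁻⁸ = 20620 N = 20.62 kN.
σ_{concrete} = P/A₂ = 20620/2000 = 10.31 MPa, compressive.

σ ≈ 10.3 MPa (compressive)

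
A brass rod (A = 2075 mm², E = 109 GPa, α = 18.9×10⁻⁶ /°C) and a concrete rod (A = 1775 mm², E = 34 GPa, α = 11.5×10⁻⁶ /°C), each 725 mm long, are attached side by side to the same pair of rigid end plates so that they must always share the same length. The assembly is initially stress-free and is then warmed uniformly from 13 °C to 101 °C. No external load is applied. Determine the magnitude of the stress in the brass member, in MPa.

Equilibrium of a rigid end plate with no external load gives equal and opposite internal forces ±P in the two members. Since α_{brass} > α_{concrete}, heating drives the brass into compression and the concrete into tension.
Setting the final lengths equal and cancelling L: (α₁ − α₂)ΔT = P/(A₁E₁) + P/(A₂E₂).
|α₁ − α₂|·ΔT = 7.4×10⁻⁶ × 88 = 0.0006512.
1/(A₁E₁) + 1/(A₂E₂) = 1/(2075×109×10³) + 1/(1775×34×10³) = 2.099×10⁻⁸ N⁻¹.
So P = 0.0006512 / 2.099×10⁻⁸ = 31.02 kN.
σ_{brass} = P/A₁ = 31020/2075 = 14.95 MPa, compressive.

σ ≈ 15 MPa (compressive)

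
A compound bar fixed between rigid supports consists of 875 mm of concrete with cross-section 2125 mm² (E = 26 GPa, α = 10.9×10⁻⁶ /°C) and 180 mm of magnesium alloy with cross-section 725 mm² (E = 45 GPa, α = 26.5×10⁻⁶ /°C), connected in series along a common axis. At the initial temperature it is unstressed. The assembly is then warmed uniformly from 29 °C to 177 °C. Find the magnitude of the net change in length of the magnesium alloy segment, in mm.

|ΔL| ≈ 0.159 mm

If the supports were absent, the total length change would be Σ αᵢΔT Lᵢ = 10.9×10⁻⁶×148×875 + 26.5×10⁻⁶×148×180 = 2.118 mm.
The walls prevent any net length change, so an axial force P (same in every segment) develops. Compatibility: P · Σ Lᵢ/(AᵢEᵢ) = δ_free.
Σ Lᵢ/(AᵢEᵢ) = 875/(2125×26×10³) + 180/(725×45×10³) = 2.135×10⁻⁵ mm/N.
Hence P = δ_free / Σ(L/AE) = 2.118/2.135×10⁻⁵ = 99.16 kN (compressive).
For the magnesium alloy segment, free thermal change = 26.5×10⁻⁶×148×180 = 0.706 mm and elastic change from P = 99160×180/(725×45×10³) = 0.5471 mm; these oppose, so the net change is 0.159 mm (segment lengthens).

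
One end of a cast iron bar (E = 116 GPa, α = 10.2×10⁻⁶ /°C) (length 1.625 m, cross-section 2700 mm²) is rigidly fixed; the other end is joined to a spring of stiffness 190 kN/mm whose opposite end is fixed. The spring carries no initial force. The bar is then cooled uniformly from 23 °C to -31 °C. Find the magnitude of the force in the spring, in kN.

The unrestrained thermal change is αΔT L = 10.2×10⁻⁶ × 54 × 1625 = 0.895 mm.
With a force P in the spring, the elastic change of the bar is PL/(AE) and that of the spring is P/k; compatibility requires their sum to equal δ_free.
P [ L/(AE) + 1/k ] = δ_free → P [ 1625/(2700×116×10³) + 1/(190×10³) ] = 0.895.
P = 0.895 / 1.045×10⁻⁵ = 85640 N.

P ≈ 85.6 kN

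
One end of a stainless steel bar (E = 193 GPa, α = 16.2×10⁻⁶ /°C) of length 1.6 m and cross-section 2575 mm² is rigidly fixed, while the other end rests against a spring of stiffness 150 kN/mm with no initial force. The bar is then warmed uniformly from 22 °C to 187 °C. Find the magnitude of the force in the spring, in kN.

P ≈ 433 kN

If the spring were absent the bar would lengthen by αΔT L = 16.2×10⁻⁶ × 165 × 1600 = 4.277 mm.
Let P be the compressive force at the spring. The bar shortens elastically by PL/(AE) and the spring compresses by P/k; together these equal δ_free.
P [ L/(AE) + 1/k ] = δ_free → P [ 1600/(2575×193×10³) + 1/(150×10³) ] = 4.277.
P = 4.277 / 9.886×10⁻⁶ = 432600 N.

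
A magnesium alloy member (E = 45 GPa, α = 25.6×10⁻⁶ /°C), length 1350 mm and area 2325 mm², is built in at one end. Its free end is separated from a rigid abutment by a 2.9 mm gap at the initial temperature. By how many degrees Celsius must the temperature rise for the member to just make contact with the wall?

ΔT ≈ 83.9 °C

Contact occurs when the free expansion equals the gap: αΔT L = 2.9 mm.
ΔT = 2.9 / (25.6×10⁻⁶ × 1350) = 83.91 °C.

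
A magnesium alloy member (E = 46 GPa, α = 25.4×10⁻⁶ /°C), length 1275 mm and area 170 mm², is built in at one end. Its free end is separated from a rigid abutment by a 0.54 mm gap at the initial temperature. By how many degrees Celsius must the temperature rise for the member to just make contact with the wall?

The gap closes when αΔT L = 0.54 mm, since the member is still unstressed at that instant.
So ΔT = g/(αL) = 0.54/(25.4×10⁻⁶ × 1275) = 16.67 °C.

ΔT ≈ 16.7 °C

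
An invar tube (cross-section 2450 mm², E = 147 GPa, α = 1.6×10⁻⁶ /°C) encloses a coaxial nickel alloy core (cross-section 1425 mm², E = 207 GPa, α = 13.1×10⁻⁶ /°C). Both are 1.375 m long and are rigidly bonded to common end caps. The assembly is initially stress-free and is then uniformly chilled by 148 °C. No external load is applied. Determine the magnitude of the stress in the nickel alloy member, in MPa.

The nickel alloy has the larger α, so on cooling it would change length more than the invar if both were free. The rigid plates force a common final length, so the nickel alloy is put into tension and the invar into compression, with equal and opposite forces P (no external load).
Setting the final lengths equal and cancelling L: (α₁ − α₂)ΔT = P/(A₁E₁) + P/(A₂E₂).
|α₁ − α₂|·ΔT = 11.5×10⁻⁶ × 148 = 0.001702.
1/(A₁E₁) + 1/(A₂E₂) = 1/(2450×147×10³) + 1/(1425×207×10³) = 6.167×10⁻⁹ N⁻¹.
P = 0.001702 / 6.167×10⁻⁹ = 276000 N = 276 kN.
σ_{nickel alloy} = P/A₂ = 276000/1425 = 193.7 MPa, tensile.

σ ≈ 194 MPa (tensile)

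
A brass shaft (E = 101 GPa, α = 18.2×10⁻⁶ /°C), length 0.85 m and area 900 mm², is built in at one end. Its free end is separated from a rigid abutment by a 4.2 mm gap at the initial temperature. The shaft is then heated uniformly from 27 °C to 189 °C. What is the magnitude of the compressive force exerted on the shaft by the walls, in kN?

If the wall were absent the shaft would grow by αΔT L = 18.2×10⁻⁶ × 162 × 850 = 2.506 mm.
This is smaller than the 4.2 mm clearance, so the shaft expands freely without reaching the stop — the stress is zero.

P ≈ 0 kN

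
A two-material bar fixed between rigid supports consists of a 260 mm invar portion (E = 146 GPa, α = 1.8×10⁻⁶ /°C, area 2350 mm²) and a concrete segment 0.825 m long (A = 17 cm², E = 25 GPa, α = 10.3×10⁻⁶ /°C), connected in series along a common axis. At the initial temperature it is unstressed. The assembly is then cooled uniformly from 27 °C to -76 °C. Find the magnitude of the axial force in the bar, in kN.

P ≈ 45.8 kN (tensile)

With the walls removed the bar would change length by δ_free = Σ αᵢΔT Lᵢ = 1.8×10⁻⁶×103×260 + 10.3×10⁻⁶×103×825 = 0.9234 mm.
The rigid supports impose zero overall length change; the single axial force P common to all segments must satisfy P Σ Lᵢ/(AᵢEᵢ) = δ_free.
Σ Lᵢ/(AᵢEᵢ) = 260/(2350×146×10³) + 825/(1700×25×10³) = 2.017×10⁻⁵ mm/N.
So P = 0.9234 / 2.017×10⁻⁵ = 45.78 kN, tensile.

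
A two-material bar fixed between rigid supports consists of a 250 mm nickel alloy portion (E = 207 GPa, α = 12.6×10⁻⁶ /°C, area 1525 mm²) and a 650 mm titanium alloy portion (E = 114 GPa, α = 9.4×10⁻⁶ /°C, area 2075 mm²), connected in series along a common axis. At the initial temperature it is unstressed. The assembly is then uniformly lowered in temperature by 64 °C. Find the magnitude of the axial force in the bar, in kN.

Free thermal contraction of the whole bar: Σ αᵢΔT Lᵢ = 12.6×10⁻⁶×64×250 + 9.4×10⁻⁶×64×650 = 0.5926 mm.
The rigid supports impose zero overall length change; the single axial force P common to all segments must satisfy P Σ Lᵢ/(AᵢEᵢ) = δ_free.
Σ Lᵢ/(AᵢEᵢ) = 250/(1525×207×10³) + 650/(2075×114×10³) = 3.54×10⁻⁶ mm/N.
So P = 0.5926 / 3.54×10⁻⁶ = 167.4 kN, tensile.

P ≈ 167 kN (tensile)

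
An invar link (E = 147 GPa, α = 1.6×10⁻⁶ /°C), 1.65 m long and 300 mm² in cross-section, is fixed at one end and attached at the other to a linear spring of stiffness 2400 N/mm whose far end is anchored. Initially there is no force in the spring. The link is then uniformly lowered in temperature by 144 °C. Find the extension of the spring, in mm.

The unrestrained thermal change is αΔT L = 1.6×10⁻⁶ × 144 × 1650 = 0.3802 mm.
With a force P in the spring, the elastic change of the link is PL/(AE) and that of the spring is P/k; compatibility requires their sum to equal δ_free.
P [ L/(AE) + 1/k ] = δ_free → P [ 1650/(300×147×10³) + 1/(2400) ] = 0.3802.
P = 0.3802 / 0.0004541 = 837.2 N.
Spring extension = P/k = 837.2/(2400) = 0.3488 mm.

δ ≈ 0.349 mm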